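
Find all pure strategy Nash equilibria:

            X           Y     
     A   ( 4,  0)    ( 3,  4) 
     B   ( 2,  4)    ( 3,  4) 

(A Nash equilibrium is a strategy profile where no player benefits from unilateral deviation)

Nash equilibrium: (A, Y), (B, Y)

Work:
Best responses:
  P1 vs X: payoffs [4, 2] → best response A (payoff 4)
  P1 vs Y: payoffs [3, 3] → best response A/B (payoff 3)
  P2 vs A: payoffs [0, 4] → best response Y (payoff 4)
  P2 vs B: payoffs [4, 4] → best response X/Y (payoff 4)
Mutual best responses: (A,Y), (B,Y) → Nash equilibria.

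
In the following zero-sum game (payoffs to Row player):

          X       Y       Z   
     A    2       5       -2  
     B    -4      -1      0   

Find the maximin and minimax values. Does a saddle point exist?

Maximin = -2, Minimax = 0, Saddle: False

Work:
Row minimums: [-2, -4] → maximin = -2
Column maximums: [2, 5, 0] → minimax = 0
No saddle point (maximin ≠ minimax). Mixed strategy needed.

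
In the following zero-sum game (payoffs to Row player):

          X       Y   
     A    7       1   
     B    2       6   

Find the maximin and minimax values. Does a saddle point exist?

Maximin = 2, Minimax = 6, Saddle: False

Work:
Row minimums: [1, 2] → maximin = 2
Column maximums: [7, 6] → minimax = 6
No saddle point (maximin ≠ minimax). Mixed strategy needed.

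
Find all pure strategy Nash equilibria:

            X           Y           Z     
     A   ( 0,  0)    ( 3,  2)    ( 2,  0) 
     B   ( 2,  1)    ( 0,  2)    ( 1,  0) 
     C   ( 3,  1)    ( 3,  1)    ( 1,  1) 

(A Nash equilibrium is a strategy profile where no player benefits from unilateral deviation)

Nash equilibrium: (A, Y), (C, X), (C, Y)

Work:
Best responses:
  P1 vs X: payoffs [0, 2, 3] → best response C (payoff 3)
  P1 vs Y: payoffs [3, 0, 3] → best response A/C (payoff 3)
  P1 vs Z: payoffs [2, 1, 1] → best response A (payoff 2)
  P2 vs A: payoffs [0, 2, 0] → best response Y (payoff 2)
  P2 vs B: payoffs [1, 2, 0] → best response Y (payoff 2)
  P2 vs C: payoffs [1, 1, 1] → best response X/Y/Z (payoff 1)
Mutual best responses: (A,Y), (C,X), (C,Y) → Nash equilibria.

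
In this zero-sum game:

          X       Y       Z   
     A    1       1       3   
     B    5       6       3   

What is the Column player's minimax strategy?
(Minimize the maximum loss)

Column should play Z, value = 3

Work:
Column player minimizes Row's maximum payoff:
Column X: max payoff to Row = 5
Column Y: max payoff to Row = 6
Column Z: max payoff to Row = 3
Minimum is 3, achieved by column Z.
Minimax strategy: Z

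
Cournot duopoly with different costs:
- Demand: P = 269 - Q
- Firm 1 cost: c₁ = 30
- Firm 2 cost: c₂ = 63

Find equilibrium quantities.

q₁* = 90.67, q₂* = 57.67

Work:
Reaction: q₁ = (269 - 30 - q₂)/2
Reaction: q₂ = (269 - 63 - q₁)/2
Solve simultaneously:
q₁* = (269 - 2×30 + 63)/3 = 90.67
q₂* = (269 - 2×63 + 30)/3 = 57.67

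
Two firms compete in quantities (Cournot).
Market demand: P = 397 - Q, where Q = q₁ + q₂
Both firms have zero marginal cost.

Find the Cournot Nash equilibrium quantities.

q₁* = q₂* = 132.33; P* = 132.33

Work:
Profit: π_i = P·q_i = (a - q_i - q_j)·q_i
FOC: ∂π_i/∂q_i = a - 2q_i - q_j = 0
Reaction function: q_i = (397 - q_j)/2
Symmetry: q* = 397/3 = 132.33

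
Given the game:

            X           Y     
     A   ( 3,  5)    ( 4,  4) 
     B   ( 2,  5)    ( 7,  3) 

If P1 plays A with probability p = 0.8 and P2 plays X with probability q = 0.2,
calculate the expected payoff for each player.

E[P1] = 4.24, E[P2] = 4.04

Work:
E[P1] = p·q·π₁(A,X) + p·(1-q)·π₁(A,Y) + (1-p)·q·π₁(B,X) + (1-p)·(1-q)·π₁(B,Y)
= 0.8·0.2·3 + 0.8·0.8·4 + 0.2·0.2·2 + 0.2·0.8·7
= 4.24

E[P2] = 4.04 (similar calculation)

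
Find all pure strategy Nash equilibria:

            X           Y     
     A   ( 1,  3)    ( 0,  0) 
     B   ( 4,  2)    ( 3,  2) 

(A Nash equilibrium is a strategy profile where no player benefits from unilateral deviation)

Nash equilibrium: (B, X), (B, Y)

Work:
Best responses:
  P1 vs X: payoffs [1, 4] → best response B (payoff 4)
  P1 vs Y: payoffs [0, 3] → best response B (payoff 3)
  P2 vs A: payoffs [3, 0] → best response X (payoff 3)
  P2 vs B: payoffs [2, 2] → best response X/Y (payoff 2)
Mutual best responses: (B,X), (B,Y) → Nash equilibria.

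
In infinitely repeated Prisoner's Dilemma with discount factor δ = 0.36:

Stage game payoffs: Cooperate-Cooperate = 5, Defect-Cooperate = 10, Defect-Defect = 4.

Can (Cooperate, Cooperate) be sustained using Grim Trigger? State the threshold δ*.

δ* = 0.8333; since δ = 0.36 < 0.8333, cooperation cannot be sustained

Work:
For Grim Trigger:
Cooperate forever: 5/(1-δ)
Defect then punished: 10 + 4·δ/(1-δ)
Need: 5/(1-δ) ≥ 10 + 4·δ/(1-δ)
Solving: δ ≥ (T-R)/(T-P) = (10-5)/(10-4) = 0.8333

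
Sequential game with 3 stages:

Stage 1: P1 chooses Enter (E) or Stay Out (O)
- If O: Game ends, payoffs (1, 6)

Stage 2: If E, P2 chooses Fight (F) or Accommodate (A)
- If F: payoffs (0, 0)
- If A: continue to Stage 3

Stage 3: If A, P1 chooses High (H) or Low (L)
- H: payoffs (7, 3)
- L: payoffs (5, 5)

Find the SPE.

SPE: (E, A, H); Outcome (7, 3)

Work:
Stage 3: P1 chooses H (7 vs 5)
Stage 2: P2: F->0, A->3 (anticipating H). Choose A
Stage 1: P1: O->1, E->7 (anticipating A, H). Choose E
SPE path: E -> A -> H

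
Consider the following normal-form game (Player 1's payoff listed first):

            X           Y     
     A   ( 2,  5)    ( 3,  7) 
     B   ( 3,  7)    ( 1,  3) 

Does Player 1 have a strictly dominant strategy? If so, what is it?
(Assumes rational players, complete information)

No strictly dominant strategy exists for Player 1

Work:
A strategy strictly dominates another if it gives a strictly higher payoff against every opponent action. Compare each pair of P1's strategies column-by-column:
  A vs B: [2 vs 3, 3 vs 1] → A does not strictly dominate B (column X: 2 ≤ 3)
  B vs A: [3 vs 2, 1 vs 3] → B does not strictly dominate A (column Y: 1 ≤ 3)
No single strategy strictly dominates all others → no strictly dominant strategy.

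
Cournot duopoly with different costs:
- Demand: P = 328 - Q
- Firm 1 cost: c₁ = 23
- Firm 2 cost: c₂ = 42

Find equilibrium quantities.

q₁* = 108.0, q₂* = 89.0

Work:
Reaction: q₁ = (328 - 23 - q₂)/2
Reaction: q₂ = (328 - 42 - q₁)/2
Solve simultaneously:
q₁* = (328 - 2×23 + 42)/3 = 108.0
q₂* = (328 - 2×42 + 23)/3 = 89.0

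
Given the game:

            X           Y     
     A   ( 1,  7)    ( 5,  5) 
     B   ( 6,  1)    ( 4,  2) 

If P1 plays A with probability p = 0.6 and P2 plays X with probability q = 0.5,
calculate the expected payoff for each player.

E[P1] = 3.8, E[P2] = 4.2

Work:
E[P1] = p·q·π₁(A,X) + p·(1-q)·π₁(A,Y) + (1-p)·q·π₁(B,X) + (1-p)·(1-q)·π₁(B,Y)
= 0.6·0.5·1 + 0.6·0.5·5 + 0.4·0.5·6 + 0.4·0.5·4
= 3.8

E[P2] = 4.2 (similar calculation)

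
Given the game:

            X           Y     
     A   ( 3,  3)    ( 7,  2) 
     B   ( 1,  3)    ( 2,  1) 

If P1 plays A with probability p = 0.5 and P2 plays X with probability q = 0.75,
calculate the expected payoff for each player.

E[P1] = 2.625, E[P2] = 2.625

Work:
E[P1] = p·q·π₁(A,X) + p·(1-q)·π₁(A,Y) + (1-p)·q·π₁(B,X) + (1-p)·(1-q)·π₁(B,Y)
= 0.5·0.75·3 + 0.5·0.25·7 + 0.5·0.75·1 + 0.5·0.25·2
= 2.625

E[P2] = 2.625 (similar calculation)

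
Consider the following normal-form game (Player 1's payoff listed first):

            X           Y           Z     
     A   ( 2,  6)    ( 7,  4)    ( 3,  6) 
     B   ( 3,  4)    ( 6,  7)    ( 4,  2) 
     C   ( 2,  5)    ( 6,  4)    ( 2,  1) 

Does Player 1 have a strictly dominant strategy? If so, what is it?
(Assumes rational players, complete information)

No strictly dominant strategy exists for Player 1

Work:
A strategy strictly dominates another if it gives a strictly higher payoff against every opponent action. Compare each pair of P1's strategies column-by-column:
  A vs B: [2 vs 3, 7 vs 6, 3 vs 4] → A does not strictly dominate B (column X: 2 ≤ 3)
  A vs C: [2 vs 2, 7 vs 6, 3 vs 2] → A does not strictly dominate C (column X: 2 ≤ 2)
  B vs A: [3 vs 2, 6 vs 7, 4 vs 3] → B does not strictly dominate A (column Y: 6 ≤ 7)
  B vs C: [3 vs 2, 6 vs 6, 4 vs 2] → B does not strictly dominate C (column Y: 6 ≤ 6)
  C vs A: [2 vs 2, 6 vs 7, 2 vs 3] → C does not strictly dominate A (column X: 2 ≤ 2)
  C vs B: [2 vs 3, 6 vs 6, 2 vs 4] → C does not strictly dominate B (column X: 2 ≤ 3)
No single strategy strictly dominates all others → no strictly dominant strategy.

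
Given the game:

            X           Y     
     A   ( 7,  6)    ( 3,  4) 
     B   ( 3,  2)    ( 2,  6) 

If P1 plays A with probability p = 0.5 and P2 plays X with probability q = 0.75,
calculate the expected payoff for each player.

E[P1] = 4.375, E[P2] = 4.25

Work:
E[P1] = p·q·π₁(A,X) + p·(1-q)·π₁(A,Y) + (1-p)·q·π₁(B,X) + (1-p)·(1-q)·π₁(B,Y)
= 0.5·0.75·7 + 0.5·0.25·3 + 0.5·0.75·3 + 0.5·0.25·2
= 4.375

E[P2] = 4.25 (similar calculation)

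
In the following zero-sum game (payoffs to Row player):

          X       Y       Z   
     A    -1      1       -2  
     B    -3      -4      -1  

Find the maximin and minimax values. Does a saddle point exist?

Maximin = -2, Minimax = -1, Saddle: False

Work:
Row minimums: [-2, -4] → maximin = -2
Column maximums: [-1, 1, -1] → minimax = -1
No saddle point (maximin ≠ minimax). Mixed strategy needed.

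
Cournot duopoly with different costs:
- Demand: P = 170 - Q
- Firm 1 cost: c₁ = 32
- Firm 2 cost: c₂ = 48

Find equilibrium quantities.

q₁* = 51.33, q₂* = 35.33

Work:
Reaction: q₁ = (170 - 32 - q₂)/2
Reaction: q₂ = (170 - 48 - q₁)/2
Solve simultaneously:
q₁* = (170 - 2×32 + 48)/3 = 51.33
q₂* = (170 - 2×48 + 32)/3 = 35.33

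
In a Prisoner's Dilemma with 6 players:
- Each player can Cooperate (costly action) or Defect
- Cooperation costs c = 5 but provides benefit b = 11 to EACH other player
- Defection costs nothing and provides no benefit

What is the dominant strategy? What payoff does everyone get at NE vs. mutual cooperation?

Dominant: Defect; NE payoff = 0; Coop payoff = 50

Work:
Defect dominates (saves cost c = 5, benefit to others is external)
NE: All defect → everyone gets 0
If all cooperate: each receives (5)×11 - 5 = 50
Social dilemma: 50 > 0 but NE gives 0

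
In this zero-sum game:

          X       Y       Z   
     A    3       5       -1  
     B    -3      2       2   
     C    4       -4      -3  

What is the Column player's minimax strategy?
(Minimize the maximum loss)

Column should play Z, value = 2

Work:
Column player minimizes Row's maximum payoff:
Column X: max payoff to Row = 4
Column Y: max payoff to Row = 5
Column Z: max payoff to Row = 2
Minimum is 2, achieved by column Z.
Minimax strategy: Z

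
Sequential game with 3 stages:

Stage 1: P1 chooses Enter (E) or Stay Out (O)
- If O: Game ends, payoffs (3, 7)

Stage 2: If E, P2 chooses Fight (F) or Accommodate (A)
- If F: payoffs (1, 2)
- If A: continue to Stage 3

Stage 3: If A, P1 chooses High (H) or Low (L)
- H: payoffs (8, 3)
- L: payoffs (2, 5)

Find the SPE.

SPE: (E, A, H); Outcome (8, 3)

Work:
Stage 3: P1 chooses H (8 vs 2)
Stage 2: P2: F->2, A->3 (anticipating H). Choose A
Stage 1: P1: O->3, E->8 (anticipating A, H). Choose E
SPE path: E -> A -> H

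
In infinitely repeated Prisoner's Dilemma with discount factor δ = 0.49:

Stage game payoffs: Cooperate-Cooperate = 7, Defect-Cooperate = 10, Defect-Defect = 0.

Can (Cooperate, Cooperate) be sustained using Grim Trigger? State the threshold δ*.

δ* = 0.3; since δ = 0.49 ≥ 0.3, cooperation can be sustained

Work:
For Grim Trigger:
Cooperate forever: 7/(1-δ)
Defect then punished: 10 + 0·δ/(1-δ)
Need: 7/(1-δ) ≥ 10 + 0·δ/(1-δ)
Solving: δ ≥ (T-R)/(T-P) = (10-7)/(10-0) = 0.3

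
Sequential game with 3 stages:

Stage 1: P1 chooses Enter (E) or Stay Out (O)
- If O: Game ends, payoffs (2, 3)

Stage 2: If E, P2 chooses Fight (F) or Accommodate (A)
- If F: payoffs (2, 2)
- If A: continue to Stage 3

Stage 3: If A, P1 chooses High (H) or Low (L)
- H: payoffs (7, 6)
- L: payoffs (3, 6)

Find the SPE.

SPE: (E, A, H); Outcome (7, 6)

Work:
Stage 3: P1 chooses H (7 vs 3)
Stage 2: P2: F->2, A->6 (anticipating H). Choose A
Stage 1: P1: O->2, E->7 (anticipating A, H). Choose E
SPE path: E -> A -> H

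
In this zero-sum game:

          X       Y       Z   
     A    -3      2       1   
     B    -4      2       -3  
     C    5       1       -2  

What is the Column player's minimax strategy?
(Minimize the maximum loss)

Column should play Z, value = 1

Work:
Column player minimizes Row's maximum payoff:
Column X: max payoff to Row = 5
Column Y: max payoff to Row = 2
Column Z: max payoff to Row = 1
Minimum is 1, achieved by column Z.
Minimax strategy: Z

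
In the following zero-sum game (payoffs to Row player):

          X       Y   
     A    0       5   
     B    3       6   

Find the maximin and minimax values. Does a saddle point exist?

Maximin = 3, Minimax = 3, Saddle: True

Work:
Row minimums: [0, 3] → maximin = 3
Column maximums: [3, 6] → minimax = 3
Saddle point exists! Game value = 3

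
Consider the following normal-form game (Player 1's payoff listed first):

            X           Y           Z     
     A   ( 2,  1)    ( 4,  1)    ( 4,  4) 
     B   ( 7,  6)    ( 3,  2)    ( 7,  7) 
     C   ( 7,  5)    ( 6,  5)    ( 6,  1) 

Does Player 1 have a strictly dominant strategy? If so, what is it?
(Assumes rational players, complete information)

No strictly dominant strategy exists for Player 1

Work:
A strategy strictly dominates another if it gives a strictly higher payoff against every opponent action. Compare each pair of P1's strategies column-by-column:
  A vs B: [2 vs 7, 4 vs 3, 4 vs 7] → A does not strictly dominate B (column X: 2 ≤ 7)
  A vs C: [2 vs 7, 4 vs 6, 4 vs 6] → A does not strictly dominate C (column X: 2 ≤ 7)
  B vs A: [7 vs 2, 3 vs 4, 7 vs 4] → B does not strictly dominate A (column Y: 3 ≤ 4)
  B vs C: [7 vs 7, 3 vs 6, 7 vs 6] → B does not strictly dominate C (column X: 7 ≤ 7)
  C vs A: [7 vs 2, 6 vs 4, 6 vs 4] → C strictly dominates A
  C vs B: [7 vs 7, 6 vs 3, 6 vs 7] → C does not strictly dominate B (column X: 7 ≤ 7)
No single strategy strictly dominates all others → no strictly dominant strategy.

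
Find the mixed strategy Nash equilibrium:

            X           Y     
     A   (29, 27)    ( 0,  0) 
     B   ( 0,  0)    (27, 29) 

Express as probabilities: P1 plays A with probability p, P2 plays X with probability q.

p = 0.5179, q = 0.4821

Work:
Find probabilities that make opponent indifferent:
P2 chooses q to make P1 indifferent between A and B
P1 chooses p to make P2 indifferent between X and Y
Mixed NE: P1 plays (A: 0.5179, B: 0.4821), P2 plays (X: 0.4821, Y: 0.5179)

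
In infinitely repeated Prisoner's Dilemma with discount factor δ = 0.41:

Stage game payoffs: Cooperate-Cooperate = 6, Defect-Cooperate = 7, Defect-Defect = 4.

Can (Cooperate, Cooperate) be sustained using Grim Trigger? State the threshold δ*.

δ* = 0.3333; since δ = 0.41 ≥ 0.3333, cooperation can be sustained

Work:
For Grim Trigger:
Cooperate forever: 6/(1-δ)
Defect then punished: 7 + 4·δ/(1-δ)
Need: 6/(1-δ) ≥ 7 + 4·δ/(1-δ)
Solving: δ ≥ (T-R)/(T-P) = (7-6)/(7-4) = 0.3333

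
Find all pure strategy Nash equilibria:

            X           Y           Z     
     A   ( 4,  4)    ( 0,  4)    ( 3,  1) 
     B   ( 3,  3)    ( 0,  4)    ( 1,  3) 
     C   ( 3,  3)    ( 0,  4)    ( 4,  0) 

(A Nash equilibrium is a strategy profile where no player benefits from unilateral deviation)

Nash equilibrium: (A, X), (A, Y), (B, Y), (C, Y)

Work:
Best responses:
  P1 vs X: payoffs [4, 3, 3] → best response A (payoff 4)
  P1 vs Y: payoffs [0, 0, 0] → best response A/B/C (payoff 0)
  P1 vs Z: payoffs [3, 1, 4] → best response C (payoff 4)
  P2 vs A: payoffs [4, 4, 1] → best response X/Y (payoff 4)
  P2 vs B: payoffs [3, 4, 3] → best response Y (payoff 4)
  P2 vs C: payoffs [3, 4, 0] → best response Y (payoff 4)
Mutual best responses: (A,X), (A,Y), (B,Y), (C,Y) → Nash equilibria.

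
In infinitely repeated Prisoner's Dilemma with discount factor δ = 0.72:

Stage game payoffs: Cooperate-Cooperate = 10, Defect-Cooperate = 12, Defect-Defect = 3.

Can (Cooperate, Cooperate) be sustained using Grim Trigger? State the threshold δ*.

δ* = 0.2222; since δ = 0.72 ≥ 0.2222, cooperation can be sustained

Work:
For Grim Trigger:
Cooperate forever: 10/(1-δ)
Defect then punished: 12 + 3·δ/(1-δ)
Need: 10/(1-δ) ≥ 12 + 3·δ/(1-δ)
Solving: δ ≥ (T-R)/(T-P) = (12-10)/(12-3) = 0.2222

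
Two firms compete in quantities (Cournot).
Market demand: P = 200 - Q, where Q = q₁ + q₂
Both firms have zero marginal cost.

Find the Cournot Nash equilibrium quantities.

q₁* = q₂* = 66.67; P* = 66.67

Work:
Profit: π_i = P·q_i = (a - q_i - q_j)·q_i
FOC: ∂π_i/∂q_i = a - 2q_i - q_j = 0
Reaction function: q_i = (200 - q_j)/2
Symmetry: q* = 200/3 = 66.67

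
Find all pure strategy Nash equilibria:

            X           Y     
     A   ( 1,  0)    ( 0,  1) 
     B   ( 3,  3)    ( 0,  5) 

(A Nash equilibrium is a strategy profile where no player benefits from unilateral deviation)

Nash equilibrium: (A, Y), (B, Y)

Work:
Best responses:
  P1 vs X: payoffs [1, 3] → best response B (payoff 3)
  P1 vs Y: payoffs [0, 0] → best response A/B (payoff 0)
  P2 vs A: payoffs [0, 1] → best response Y (payoff 1)
  P2 vs B: payoffs [3, 5] → best response Y (payoff 5)
Mutual best responses: (A,Y), (B,Y) → Nash equilibria.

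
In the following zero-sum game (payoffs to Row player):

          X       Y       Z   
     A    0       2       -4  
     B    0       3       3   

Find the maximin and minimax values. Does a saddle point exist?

Maximin = 0, Minimax = 0, Saddle: True

Work:
Row minimums: [-4, 0] → maximin = 0
Column maximums: [0, 3, 3] → minimax = 0
Saddle point exists! Game value = 0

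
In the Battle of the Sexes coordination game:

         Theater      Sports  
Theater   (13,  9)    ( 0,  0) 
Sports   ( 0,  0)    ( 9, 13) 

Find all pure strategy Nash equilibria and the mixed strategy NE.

Pure NE: (Theater, Theater) and (Sports, Sports); Mixed NE: p = 0.5909, q = 0.4091

Work:
Check pure NE:
(Theater, Theater): (13, 9) - no unilateral deviation beneficial
(Sports, Sports): (9, 13) - no unilateral deviation beneficial
Mixed NE: P1 plays Theater with p = 0.5909, P2 plays Theater with q = 0.4091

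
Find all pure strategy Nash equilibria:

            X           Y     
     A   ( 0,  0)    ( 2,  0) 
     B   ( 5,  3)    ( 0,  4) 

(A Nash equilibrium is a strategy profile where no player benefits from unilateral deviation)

Nash equilibrium: (A, Y)

Work:
Best responses:
  P1 vs X: payoffs [0, 5] → best response B (payoff 5)
  P1 vs Y: payoffs [2, 0] → best response A (payoff 2)
  P2 vs A: payoffs [0, 0] → best response X/Y (payoff 0)
  P2 vs B: payoffs [3, 4] → best response Y (payoff 4)
Mutual best responses: (A,Y) → Nash equilibria.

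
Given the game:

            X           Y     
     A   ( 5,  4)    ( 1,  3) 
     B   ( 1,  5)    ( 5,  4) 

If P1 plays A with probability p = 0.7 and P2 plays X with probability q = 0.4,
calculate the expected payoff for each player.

E[P1] = 2.84, E[P2] = 3.7

Work:
E[P1] = p·q·π₁(A,X) + p·(1-q)·π₁(A,Y) + (1-p)·q·π₁(B,X) + (1-p)·(1-q)·π₁(B,Y)
= 0.7·0.4·5 + 0.7·0.6·1 + 0.3·0.4·1 + 0.3·0.6·5
= 2.84

E[P2] = 3.7 (similar calculation)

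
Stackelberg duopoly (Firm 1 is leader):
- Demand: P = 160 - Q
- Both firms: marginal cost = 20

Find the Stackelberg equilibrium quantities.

q₁* (leader) = 70.0, q₂* (follower) = 35.0

Work:
Follower's reaction: q₂ = (a - c - q₁)/2
Leader substitutes: π₁ = q₁·(a - q₁ - (a-c-q₁)/2 - c)
FOC: q₁* = (160 - 20)/2 = 70.00
Then: q₂* = (160 - 20 - 70.0)/2 = 35.00
Leader has first-mover advantage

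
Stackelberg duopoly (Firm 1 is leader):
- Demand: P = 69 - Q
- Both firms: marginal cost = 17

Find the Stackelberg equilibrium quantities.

q₁* (leader) = 26.0, q₂* (follower) = 13.0

Work:
Follower's reaction: q₂ = (a - c - q₁)/2
Leader substitutes: π₁ = q₁·(a - q₁ - (a-c-q₁)/2 - c)
FOC: q₁* = (69 - 17)/2 = 26.00
Then: q₂* = (69 - 17 - 26.0)/2 = 13.00
Leader has first-mover advantage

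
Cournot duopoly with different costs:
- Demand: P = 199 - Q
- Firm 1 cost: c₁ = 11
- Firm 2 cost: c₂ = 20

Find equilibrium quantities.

q₁* = 65.67, q₂* = 56.67

Work:
Reaction: q₁ = (199 - 11 - q₂)/2
Reaction: q₂ = (199 - 20 - q₁)/2
Solve simultaneously:
q₁* = (199 - 2×11 + 20)/3 = 65.67
q₂* = (199 - 2×20 + 11)/3 = 56.67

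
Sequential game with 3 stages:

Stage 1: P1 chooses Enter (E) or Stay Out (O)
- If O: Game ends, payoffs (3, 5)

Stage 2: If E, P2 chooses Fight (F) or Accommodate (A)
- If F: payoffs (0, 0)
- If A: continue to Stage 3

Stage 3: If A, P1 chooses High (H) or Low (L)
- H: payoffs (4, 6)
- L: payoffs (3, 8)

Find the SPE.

SPE: (E, A, H); Outcome (4, 6)

Work:
Stage 3: P1 chooses H (4 vs 3)
Stage 2: P2: F->0, A->6 (anticipating H). Choose A
Stage 1: P1: O->3, E->4 (anticipating A, H). Choose E
SPE path: E -> A -> H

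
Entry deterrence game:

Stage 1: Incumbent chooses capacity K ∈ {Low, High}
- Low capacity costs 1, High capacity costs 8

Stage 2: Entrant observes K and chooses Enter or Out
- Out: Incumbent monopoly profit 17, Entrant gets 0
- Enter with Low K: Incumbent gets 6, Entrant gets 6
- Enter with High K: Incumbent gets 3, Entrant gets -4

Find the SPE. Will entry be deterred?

SPE: (High, Enter|Low, Out|High); Entry deterred. Incumbent net profit = 9

Work:
After Low K: Entrant enters (6 > 0)
After High K: Entrant stays out (-4 < 0)
Incumbent: Low → 6−1=5, High → 17−8=9
Incumbent chooses High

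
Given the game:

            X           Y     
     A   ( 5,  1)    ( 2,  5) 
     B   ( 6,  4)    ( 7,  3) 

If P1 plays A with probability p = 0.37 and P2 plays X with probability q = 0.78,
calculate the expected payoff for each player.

E[P1] = 5.5244, E[P2] = 3.077

Work:
E[P1] = p·q·π₁(A,X) + p·(1-q)·π₁(A,Y) + (1-p)·q·π₁(B,X) + (1-p)·(1-q)·π₁(B,Y)
= 0.37·0.78·5 + 0.37·0.22·2 + 0.63·0.78·6 + 0.63·0.22·7
= 5.5244

E[P2] = 3.077 (similar calculation)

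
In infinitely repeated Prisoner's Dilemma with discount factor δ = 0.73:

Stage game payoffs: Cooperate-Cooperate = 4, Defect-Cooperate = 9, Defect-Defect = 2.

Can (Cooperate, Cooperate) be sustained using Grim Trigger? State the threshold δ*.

δ* = 0.7143; since δ = 0.73 ≥ 0.7143, cooperation can be sustained

Work:
For Grim Trigger:
Cooperate forever: 4/(1-δ)
Defect then punished: 9 + 2·δ/(1-δ)
Need: 4/(1-δ) ≥ 9 + 2·δ/(1-δ)
Solving: δ ≥ (T-R)/(T-P) = (9-4)/(9-2) = 0.7143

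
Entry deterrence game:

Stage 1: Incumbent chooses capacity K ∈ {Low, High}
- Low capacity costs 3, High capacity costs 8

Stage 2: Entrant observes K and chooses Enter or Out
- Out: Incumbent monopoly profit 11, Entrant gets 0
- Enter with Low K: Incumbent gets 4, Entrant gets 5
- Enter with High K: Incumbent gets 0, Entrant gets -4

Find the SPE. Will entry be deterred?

SPE: (High, Enter|Low, Out|High); Entry deterred. Incumbent net profit = 3

Work:
After Low K: Entrant enters (5 > 0)
After High K: Entrant stays out (-4 < 0)
Incumbent: Low → 4−3=1, High → 11−8=3
Incumbent chooses High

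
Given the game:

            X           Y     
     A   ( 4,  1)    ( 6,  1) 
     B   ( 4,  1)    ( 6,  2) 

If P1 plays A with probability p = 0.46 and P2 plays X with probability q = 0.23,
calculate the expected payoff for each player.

E[P1] = 5.54, E[P2] = 1.4158

Work:
E[P1] = p·q·π₁(A,X) + p·(1-q)·π₁(A,Y) + (1-p)·q·π₁(B,X) + (1-p)·(1-q)·π₁(B,Y)
= 0.46·0.23·4 + 0.46·0.77·6 + 0.54·0.23·4 + 0.54·0.77·6
= 5.54

E[P2] = 1.4158 (similar calculation)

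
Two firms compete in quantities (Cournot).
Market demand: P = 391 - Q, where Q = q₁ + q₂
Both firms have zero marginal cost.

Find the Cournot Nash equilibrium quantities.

q₁* = q₂* = 130.33; P* = 130.33

Work:
Profit: π_i = P·q_i = (a - q_i - q_j)·q_i
FOC: ∂π_i/∂q_i = a - 2q_i - q_j = 0
Reaction function: q_i = (391 - q_j)/2
Symmetry: q* = 391/3 = 130.33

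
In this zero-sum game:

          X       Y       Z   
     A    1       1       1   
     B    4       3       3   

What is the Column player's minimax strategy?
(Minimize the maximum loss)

Column should play Y or Z (all achieve the minimum), value = 3

Work:
Column player minimizes Row's maximum payoff:
Column X: max payoff to Row = 4
Column Y: max payoff to Row = 3
Column Z: max payoff to Row = 3
Minimum is 3, achieved by columns Y, Z (tied).
Each of Y or Z is a minimax strategy.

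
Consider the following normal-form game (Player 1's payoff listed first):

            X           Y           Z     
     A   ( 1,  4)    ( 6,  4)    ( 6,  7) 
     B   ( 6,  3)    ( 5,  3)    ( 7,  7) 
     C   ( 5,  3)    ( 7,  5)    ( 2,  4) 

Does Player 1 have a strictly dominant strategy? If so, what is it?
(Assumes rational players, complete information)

No strictly dominant strategy exists for Player 1

Work:
A strategy strictly dominates another if it gives a strictly higher payoff against every opponent action. Compare each pair of P1's strategies column-by-column:
  A vs B: [1 vs 6, 6 vs 5, 6 vs 7] → A does not strictly dominate B (column X: 1 ≤ 6)
  A vs C: [1 vs 5, 6 vs 7, 6 vs 2] → A does not strictly dominate C (column X: 1 ≤ 5)
  B vs A: [6 vs 1, 5 vs 6, 7 vs 6] → B does not strictly dominate A (column Y: 5 ≤ 6)
  B vs C: [6 vs 5, 5 vs 7, 7 vs 2] → B does not strictly dominate C (column Y: 5 ≤ 7)
  C vs A: [5 vs 1, 7 vs 6, 2 vs 6] → C does not strictly dominate A (column Z: 2 ≤ 6)
  C vs B: [5 vs 6, 7 vs 5, 2 vs 7] → C does not strictly dominate B (column X: 5 ≤ 6)
No single strategy strictly dominates all others → no strictly dominant strategy.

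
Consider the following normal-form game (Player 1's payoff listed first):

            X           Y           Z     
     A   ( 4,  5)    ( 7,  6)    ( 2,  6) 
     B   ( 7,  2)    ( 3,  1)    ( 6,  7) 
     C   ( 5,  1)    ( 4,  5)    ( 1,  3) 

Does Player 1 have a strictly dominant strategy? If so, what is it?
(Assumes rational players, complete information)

No strictly dominant strategy exists for Player 1

Work:
A strategy strictly dominates another if it gives a strictly higher payoff against every opponent action. Compare each pair of P1's strategies column-by-column:
  A vs B: [4 vs 7, 7 vs 3, 2 vs 6] → A does not strictly dominate B (column X: 4 ≤ 7)
  A vs C: [4 vs 5, 7 vs 4, 2 vs 1] → A does not strictly dominate C (column X: 4 ≤ 5)
  B vs A: [7 vs 4, 3 vs 7, 6 vs 2] → B does not strictly dominate A (column Y: 3 ≤ 7)
  B vs C: [7 vs 5, 3 vs 4, 6 vs 1] → B does not strictly dominate C (column Y: 3 ≤ 4)
  C vs A: [5 vs 4, 4 vs 7, 1 vs 2] → C does not strictly dominate A (column Y: 4 ≤ 7)
  C vs B: [5 vs 7, 4 vs 3, 1 vs 6] → C does not strictly dominate B (column X: 5 ≤ 7)
No single strategy strictly dominates all others → no strictly dominant strategy.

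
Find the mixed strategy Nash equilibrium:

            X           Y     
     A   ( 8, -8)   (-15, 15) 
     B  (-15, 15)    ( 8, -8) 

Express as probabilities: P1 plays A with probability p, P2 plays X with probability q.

p = 0.5, q = 0.5

Work:
Find probabilities that make opponent indifferent:
P2 chooses q to make P1 indifferent between A and B
P1 chooses p to make P2 indifferent between X and Y
Mixed NE: P1 plays (A: 0.5, B: 0.5), P2 plays (X: 0.5, Y: 0.5)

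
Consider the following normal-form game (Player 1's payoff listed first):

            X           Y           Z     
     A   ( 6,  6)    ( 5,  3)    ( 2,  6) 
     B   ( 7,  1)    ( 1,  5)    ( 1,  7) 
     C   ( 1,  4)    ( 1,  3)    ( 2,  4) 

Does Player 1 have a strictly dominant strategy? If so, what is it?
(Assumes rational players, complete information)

No strictly dominant strategy exists for Player 1

Work:
A strategy strictly dominates another if it gives a strictly higher payoff against every opponent action. Compare each pair of P1's strategies column-by-column:
  A vs B: [6 vs 7, 5 vs 1, 2 vs 1] → A does not strictly dominate B (column X: 6 ≤ 7)
  A vs C: [6 vs 1, 5 vs 1, 2 vs 2] → A does not strictly dominate C (column Z: 2 ≤ 2)
  B vs A: [7 vs 6, 1 vs 5, 1 vs 2] → B does not strictly dominate A (column Y: 1 ≤ 5)
  B vs C: [7 vs 1, 1 vs 1, 1 vs 2] → B does not strictly dominate C (column Y: 1 ≤ 1)
  C vs A: [1 vs 6, 1 vs 5, 2 vs 2] → C does not strictly dominate A (column X: 1 ≤ 6)
  C vs B: [1 vs 7, 1 vs 1, 2 vs 1] → C does not strictly dominate B (column X: 1 ≤ 7)
No single strategy strictly dominates all others → no strictly dominant strategy.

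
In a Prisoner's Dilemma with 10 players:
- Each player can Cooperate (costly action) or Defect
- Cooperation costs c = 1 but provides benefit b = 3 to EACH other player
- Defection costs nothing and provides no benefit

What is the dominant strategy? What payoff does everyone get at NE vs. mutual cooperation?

Dominant: Defect; NE payoff = 0; Coop payoff = 26

Work:
Defect dominates (saves cost c = 1, benefit to others is external)
NE: All defect → everyone gets 0
If all cooperate: each receives (9)×3 - 1 = 26
Social dilemma: 26 > 0 but NE gives 0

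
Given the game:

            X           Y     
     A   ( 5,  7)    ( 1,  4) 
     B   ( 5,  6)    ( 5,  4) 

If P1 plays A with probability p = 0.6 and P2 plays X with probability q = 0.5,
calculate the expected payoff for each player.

E[P1] = 3.8, E[P2] = 5.3

Work:
E[P1] = p·q·π₁(A,X) + p·(1-q)·π₁(A,Y) + (1-p)·q·π₁(B,X) + (1-p)·(1-q)·π₁(B,Y)
= 0.6·0.5·5 + 0.6·0.5·1 + 0.4·0.5·5 + 0.4·0.5·5
= 3.8

E[P2] = 5.3 (similar calculation)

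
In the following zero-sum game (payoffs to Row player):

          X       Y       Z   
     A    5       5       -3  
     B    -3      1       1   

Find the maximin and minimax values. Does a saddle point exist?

Maximin = -3, Minimax = 1, Saddle: False

Work:
Row minimums: [-3, -3] → maximin = -3
Column maximums: [5, 5, 1] → minimax = 1
No saddle point (maximin ≠ minimax). Mixed strategy needed.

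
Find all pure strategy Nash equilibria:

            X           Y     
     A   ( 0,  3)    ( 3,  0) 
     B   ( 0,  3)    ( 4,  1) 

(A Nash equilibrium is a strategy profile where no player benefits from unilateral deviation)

Nash equilibrium: (A, X), (B, X)

Work:
Best responses:
  P1 vs X: payoffs [0, 0] → best response A/B (payoff 0)
  P1 vs Y: payoffs [3, 4] → best response B (payoff 4)
  P2 vs A: payoffs [3, 0] → best response X (payoff 3)
  P2 vs B: payoffs [3, 1] → best response X (payoff 3)
Mutual best responses: (A,X), (B,X) → Nash equilibria.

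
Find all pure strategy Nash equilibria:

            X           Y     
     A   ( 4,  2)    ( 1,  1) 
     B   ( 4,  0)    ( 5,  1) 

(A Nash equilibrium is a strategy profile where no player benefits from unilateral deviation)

Nash equilibrium: (A, X), (B, Y)

Work:
Best responses:
  P1 vs X: payoffs [4, 4] → best response A/B (payoff 4)
  P1 vs Y: payoffs [1, 5] → best response B (payoff 5)
  P2 vs A: payoffs [2, 1] → best response X (payoff 2)
  P2 vs B: payoffs [0, 1] → best response Y (payoff 1)
Mutual best responses: (A,X), (B,Y) → Nash equilibria.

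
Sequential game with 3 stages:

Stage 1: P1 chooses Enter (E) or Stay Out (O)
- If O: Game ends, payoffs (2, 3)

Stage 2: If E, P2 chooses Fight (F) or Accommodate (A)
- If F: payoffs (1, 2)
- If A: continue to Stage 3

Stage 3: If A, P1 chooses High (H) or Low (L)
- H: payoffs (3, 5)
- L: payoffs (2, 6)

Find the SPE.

SPE: (E, A, H); Outcome (3, 5)

Work:
Stage 3: P1 chooses H (3 vs 2)
Stage 2: P2: F->2, A->5 (anticipating H). Choose A
Stage 1: P1: O->2, E->3 (anticipating A, H). Choose E
SPE path: E -> A -> H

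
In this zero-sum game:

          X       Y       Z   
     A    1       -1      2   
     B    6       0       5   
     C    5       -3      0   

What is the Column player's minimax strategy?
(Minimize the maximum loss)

Column should play Y, value = 0

Work:
Column player minimizes Row's maximum payoff:
Column X: max payoff to Row = 6
Column Y: max payoff to Row = 0
Column Z: max payoff to Row = 5
Minimum is 0, achieved by column Y.
Minimax strategy: Y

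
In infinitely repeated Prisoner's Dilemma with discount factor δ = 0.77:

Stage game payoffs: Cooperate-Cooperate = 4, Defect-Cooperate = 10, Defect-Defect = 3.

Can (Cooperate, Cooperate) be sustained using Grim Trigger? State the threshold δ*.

δ* = 0.8571; since δ = 0.77 < 0.8571, cooperation cannot be sustained

Work:
For Grim Trigger:
Cooperate forever: 4/(1-δ)
Defect then punished: 10 + 3·δ/(1-δ)
Need: 4/(1-δ) ≥ 10 + 3·δ/(1-δ)
Solving: δ ≥ (T-R)/(T-P) = (10-4)/(10-3) = 0.8571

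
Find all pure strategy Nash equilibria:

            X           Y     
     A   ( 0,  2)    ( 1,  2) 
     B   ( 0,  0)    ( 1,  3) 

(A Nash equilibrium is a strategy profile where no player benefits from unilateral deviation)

Nash equilibrium: (A, X), (A, Y), (B, Y)

Work:
Best responses:
  P1 vs X: payoffs [0, 0] → best response A/B (payoff 0)
  P1 vs Y: payoffs [1, 1] → best response A/B (payoff 1)
  P2 vs A: payoffs [2, 2] → best response X/Y (payoff 2)
  P2 vs B: payoffs [0, 3] → best response Y (payoff 3)
Mutual best responses: (A,X), (A,Y), (B,Y) → Nash equilibria.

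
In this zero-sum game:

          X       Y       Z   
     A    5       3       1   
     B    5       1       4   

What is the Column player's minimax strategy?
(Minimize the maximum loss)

Column should play Y, value = 3

Work:
Column player minimizes Row's maximum payoff:
Column X: max payoff to Row = 5
Column Y: max payoff to Row = 3
Column Z: max payoff to Row = 4
Minimum is 3, achieved by column Y.
Minimax strategy: Y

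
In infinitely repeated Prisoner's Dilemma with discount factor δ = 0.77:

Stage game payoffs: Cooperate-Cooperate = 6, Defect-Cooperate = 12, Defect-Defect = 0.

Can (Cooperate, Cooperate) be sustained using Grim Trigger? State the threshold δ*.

δ* = 0.5; since δ = 0.77 ≥ 0.5, cooperation can be sustained

Work:
For Grim Trigger:
Cooperate forever: 6/(1-δ)
Defect then punished: 12 + 0·δ/(1-δ)
Need: 6/(1-δ) ≥ 12 + 0·δ/(1-δ)
Solving: δ ≥ (T-R)/(T-P) = (12-6)/(12-0) = 0.5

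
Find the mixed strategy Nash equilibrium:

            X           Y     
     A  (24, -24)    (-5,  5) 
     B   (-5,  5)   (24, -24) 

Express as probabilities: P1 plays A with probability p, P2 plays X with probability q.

p = 0.5, q = 0.5

Work:
Find probabilities that make opponent indifferent:
P2 chooses q to make P1 indifferent between A and B
P1 chooses p to make P2 indifferent between X and Y
Mixed NE: P1 plays (A: 0.5, B: 0.5), P2 plays (X: 0.5, Y: 0.5)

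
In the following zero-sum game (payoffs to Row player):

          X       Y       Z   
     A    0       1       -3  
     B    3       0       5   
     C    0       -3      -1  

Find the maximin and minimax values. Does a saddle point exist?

Maximin = 0, Minimax = 1, Saddle: False

Work:
Row minimums: [-3, 0, -3] → maximin = 0
Column maximums: [3, 1, 5] → minimax = 1
No saddle point (maximin ≠ minimax). Mixed strategy needed.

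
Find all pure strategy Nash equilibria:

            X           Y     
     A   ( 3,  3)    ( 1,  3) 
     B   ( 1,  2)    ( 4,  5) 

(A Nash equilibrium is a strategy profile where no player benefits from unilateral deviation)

Nash equilibrium: (A, X), (B, Y)

Work:
Best responses:
  P1 vs X: payoffs [3, 1] → best response A (payoff 3)
  P1 vs Y: payoffs [1, 4] → best response B (payoff 4)
  P2 vs A: payoffs [3, 3] → best response X/Y (payoff 3)
  P2 vs B: payoffs [2, 5] → best response Y (payoff 5)
Mutual best responses: (A,X), (B,Y) → Nash equilibria.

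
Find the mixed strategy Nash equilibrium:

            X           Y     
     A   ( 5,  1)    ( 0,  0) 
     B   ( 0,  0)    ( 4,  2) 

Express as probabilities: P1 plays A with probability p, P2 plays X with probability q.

p = 0.6667, q = 0.4444

Work:
Find probabilities that make opponent indifferent:
P2 chooses q to make P1 indifferent between A and B
P1 chooses p to make P2 indifferent between X and Y
Mixed NE: P1 plays (A: 0.6667, B: 0.3333), P2 plays (X: 0.4444, Y: 0.5556)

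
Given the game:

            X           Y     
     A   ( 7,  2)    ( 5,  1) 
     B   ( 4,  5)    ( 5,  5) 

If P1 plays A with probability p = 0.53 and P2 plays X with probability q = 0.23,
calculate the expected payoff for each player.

E[P1] = 5.1357, E[P2] = 3.0019

Work:
E[P1] = p·q·π₁(A,X) + p·(1-q)·π₁(A,Y) + (1-p)·q·π₁(B,X) + (1-p)·(1-q)·π₁(B,Y)
= 0.53·0.23·7 + 0.53·0.77·5 + 0.47·0.23·4 + 0.47·0.77·5
= 5.1357

E[P2] = 3.0019 (similar calculation)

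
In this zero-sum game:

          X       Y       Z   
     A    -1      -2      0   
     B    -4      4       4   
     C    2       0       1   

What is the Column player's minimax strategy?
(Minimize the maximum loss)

Column should play X, value = 2

Work:
Column player minimizes Row's maximum payoff:
Column X: max payoff to Row = 2
Column Y: max payoff to Row = 4
Column Z: max payoff to Row = 4
Minimum is 2, achieved by column X.
Minimax strategy: X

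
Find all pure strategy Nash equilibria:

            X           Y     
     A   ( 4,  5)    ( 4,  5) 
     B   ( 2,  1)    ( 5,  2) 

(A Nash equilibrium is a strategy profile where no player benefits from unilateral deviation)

Nash equilibrium: (A, X), (B, Y)

Work:
Best responses:
  P1 vs X: payoffs [4, 2] → best response A (payoff 4)
  P1 vs Y: payoffs [4, 5] → best response B (payoff 5)
  P2 vs A: payoffs [5, 5] → best response X/Y (payoff 5)
  P2 vs B: payoffs [1, 2] → best response Y (payoff 2)
Mutual best responses: (A,X), (B,Y) → Nash equilibria.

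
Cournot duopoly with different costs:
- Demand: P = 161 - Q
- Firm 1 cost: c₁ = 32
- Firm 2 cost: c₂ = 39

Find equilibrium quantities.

q₁* = 45.33, q₂* = 38.33

Work:
Reaction: q₁ = (161 - 32 - q₂)/2
Reaction: q₂ = (161 - 39 - q₁)/2
Solve simultaneously:
q₁* = (161 - 2×32 + 39)/3 = 45.33
q₂* = (161 - 2×39 + 32)/3 = 38.33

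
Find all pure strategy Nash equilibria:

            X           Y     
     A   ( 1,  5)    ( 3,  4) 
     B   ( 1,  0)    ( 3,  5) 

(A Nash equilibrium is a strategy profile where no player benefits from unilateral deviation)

Nash equilibrium: (A, X), (B, Y)

Work:
Best responses:
  P1 vs X: payoffs [1, 1] → best response A/B (payoff 1)
  P1 vs Y: payoffs [3, 3] → best response A/B (payoff 3)
  P2 vs A: payoffs [5, 4] → best response X (payoff 5)
  P2 vs B: payoffs [0, 5] → best response Y (payoff 5)
Mutual best responses: (A,X), (B,Y) → Nash equilibria.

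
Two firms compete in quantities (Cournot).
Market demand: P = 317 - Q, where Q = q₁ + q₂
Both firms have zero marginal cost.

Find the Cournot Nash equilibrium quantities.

q₁* = q₂* = 105.67; P* = 105.67

Work:
Profit: π_i = P·q_i = (a - q_i - q_j)·q_i
FOC: ∂π_i/∂q_i = a - 2q_i - q_j = 0
Reaction function: q_i = (317 - q_j)/2
Symmetry: q* = 317/3 = 105.67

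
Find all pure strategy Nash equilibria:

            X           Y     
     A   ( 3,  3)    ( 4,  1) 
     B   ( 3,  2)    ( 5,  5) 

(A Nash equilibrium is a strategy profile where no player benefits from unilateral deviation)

Nash equilibrium: (A, X), (B, Y)

Work:
Best responses:
  P1 vs X: payoffs [3, 3] → best response A/B (payoff 3)
  P1 vs Y: payoffs [4, 5] → best response B (payoff 5)
  P2 vs A: payoffs [3, 1] → best response X (payoff 3)
  P2 vs B: payoffs [2, 5] → best response Y (payoff 5)
Mutual best responses: (A,X), (B,Y) → Nash equilibria.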